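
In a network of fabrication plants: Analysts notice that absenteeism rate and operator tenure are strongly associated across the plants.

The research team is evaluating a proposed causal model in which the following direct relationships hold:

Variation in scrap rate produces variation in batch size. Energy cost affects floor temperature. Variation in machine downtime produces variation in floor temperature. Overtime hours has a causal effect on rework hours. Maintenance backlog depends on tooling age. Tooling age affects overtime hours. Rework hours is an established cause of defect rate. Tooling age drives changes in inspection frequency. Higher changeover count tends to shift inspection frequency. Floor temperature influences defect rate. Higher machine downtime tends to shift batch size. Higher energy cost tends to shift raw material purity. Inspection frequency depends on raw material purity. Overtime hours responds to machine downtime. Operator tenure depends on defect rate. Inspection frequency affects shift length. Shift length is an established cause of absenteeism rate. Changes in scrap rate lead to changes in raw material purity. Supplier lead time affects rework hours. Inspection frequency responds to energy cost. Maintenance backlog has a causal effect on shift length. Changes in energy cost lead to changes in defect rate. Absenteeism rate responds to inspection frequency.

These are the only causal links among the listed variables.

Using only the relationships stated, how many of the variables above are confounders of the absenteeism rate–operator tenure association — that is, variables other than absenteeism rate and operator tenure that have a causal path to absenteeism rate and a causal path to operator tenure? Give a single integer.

2

The common causes are: energy cost (to absenteeism rate via energy cost → inspection frequency → absenteeism rate; to operator tenure via energy cost → defect rate → operator tenure); tooling age (to absenteeism rate via tooling age → inspection frequency → absenteeism rate; to operator tenure via tooling age → overtime hours → rework hours → defect rate → operator tenure).
Every other variable lacks a causal path to at least one of absenteeism rate and operator tenure.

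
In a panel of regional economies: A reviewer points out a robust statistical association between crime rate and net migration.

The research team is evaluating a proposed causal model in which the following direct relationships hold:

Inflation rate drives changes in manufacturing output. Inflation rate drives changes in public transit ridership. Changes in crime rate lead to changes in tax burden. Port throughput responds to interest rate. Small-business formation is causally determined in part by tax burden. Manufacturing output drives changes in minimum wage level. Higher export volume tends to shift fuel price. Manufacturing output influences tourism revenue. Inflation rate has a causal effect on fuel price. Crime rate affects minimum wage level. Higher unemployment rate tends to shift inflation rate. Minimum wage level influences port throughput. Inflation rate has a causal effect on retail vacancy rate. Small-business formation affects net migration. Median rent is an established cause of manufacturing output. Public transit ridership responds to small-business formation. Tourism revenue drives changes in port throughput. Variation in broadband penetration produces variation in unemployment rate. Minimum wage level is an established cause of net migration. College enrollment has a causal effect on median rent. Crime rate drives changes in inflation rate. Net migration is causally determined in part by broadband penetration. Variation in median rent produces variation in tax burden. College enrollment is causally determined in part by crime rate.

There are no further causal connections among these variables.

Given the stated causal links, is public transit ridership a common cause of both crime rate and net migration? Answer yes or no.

Public transit ridership has no stated causal path to either crime rate or net migration. A confounder must cause both variables, so public transit ridership does not qualify.

no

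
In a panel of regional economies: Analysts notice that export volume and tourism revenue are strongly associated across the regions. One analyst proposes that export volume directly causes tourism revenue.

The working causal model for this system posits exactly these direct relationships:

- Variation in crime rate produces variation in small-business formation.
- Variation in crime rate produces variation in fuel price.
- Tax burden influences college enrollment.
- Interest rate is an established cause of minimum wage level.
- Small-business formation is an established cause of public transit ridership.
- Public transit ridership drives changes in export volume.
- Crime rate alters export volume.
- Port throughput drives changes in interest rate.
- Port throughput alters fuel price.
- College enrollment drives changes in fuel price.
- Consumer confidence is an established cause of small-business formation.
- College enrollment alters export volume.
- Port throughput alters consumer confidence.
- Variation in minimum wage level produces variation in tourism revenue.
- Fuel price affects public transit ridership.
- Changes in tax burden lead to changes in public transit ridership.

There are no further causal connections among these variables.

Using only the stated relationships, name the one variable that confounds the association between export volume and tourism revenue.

port throughput

Port throughput has a causal path to export volume (port throughput → fuel price → public transit ridership → export volume) and a separate causal path to tourism revenue (port throughput → interest rate → minimum wage level → tourism revenue), so it is a common cause of both.
No stated relationship gives export volume a causal route to tourism revenue, so the correlation is explained by the shared upstream cause rather than a direct effect.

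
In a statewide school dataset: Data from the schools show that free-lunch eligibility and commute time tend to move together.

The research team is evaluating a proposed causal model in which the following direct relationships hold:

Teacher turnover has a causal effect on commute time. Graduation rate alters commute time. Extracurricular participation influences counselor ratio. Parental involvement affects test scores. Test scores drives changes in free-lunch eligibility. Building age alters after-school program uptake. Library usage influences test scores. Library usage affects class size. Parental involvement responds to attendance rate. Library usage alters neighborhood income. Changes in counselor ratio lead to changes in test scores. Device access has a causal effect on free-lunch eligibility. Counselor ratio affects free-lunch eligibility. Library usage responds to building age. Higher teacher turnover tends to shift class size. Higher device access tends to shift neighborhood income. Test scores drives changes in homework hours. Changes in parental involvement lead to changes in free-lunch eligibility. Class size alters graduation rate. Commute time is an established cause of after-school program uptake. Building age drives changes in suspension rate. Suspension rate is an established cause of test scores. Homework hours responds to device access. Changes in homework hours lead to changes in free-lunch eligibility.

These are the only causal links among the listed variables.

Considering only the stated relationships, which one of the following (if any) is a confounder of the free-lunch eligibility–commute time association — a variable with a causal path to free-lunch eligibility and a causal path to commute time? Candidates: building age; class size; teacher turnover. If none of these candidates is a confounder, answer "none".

Building age causes free-lunch eligibility (building age → suspension rate → test scores → free-lunch eligibility) and also causes commute time (building age → library usage → class size → graduation rate → commute time); it is a common cause of both.
Each of the other candidates lacks a causal path to at least one of free-lunch eligibility and commute time, so they do not confound the relationship.

building age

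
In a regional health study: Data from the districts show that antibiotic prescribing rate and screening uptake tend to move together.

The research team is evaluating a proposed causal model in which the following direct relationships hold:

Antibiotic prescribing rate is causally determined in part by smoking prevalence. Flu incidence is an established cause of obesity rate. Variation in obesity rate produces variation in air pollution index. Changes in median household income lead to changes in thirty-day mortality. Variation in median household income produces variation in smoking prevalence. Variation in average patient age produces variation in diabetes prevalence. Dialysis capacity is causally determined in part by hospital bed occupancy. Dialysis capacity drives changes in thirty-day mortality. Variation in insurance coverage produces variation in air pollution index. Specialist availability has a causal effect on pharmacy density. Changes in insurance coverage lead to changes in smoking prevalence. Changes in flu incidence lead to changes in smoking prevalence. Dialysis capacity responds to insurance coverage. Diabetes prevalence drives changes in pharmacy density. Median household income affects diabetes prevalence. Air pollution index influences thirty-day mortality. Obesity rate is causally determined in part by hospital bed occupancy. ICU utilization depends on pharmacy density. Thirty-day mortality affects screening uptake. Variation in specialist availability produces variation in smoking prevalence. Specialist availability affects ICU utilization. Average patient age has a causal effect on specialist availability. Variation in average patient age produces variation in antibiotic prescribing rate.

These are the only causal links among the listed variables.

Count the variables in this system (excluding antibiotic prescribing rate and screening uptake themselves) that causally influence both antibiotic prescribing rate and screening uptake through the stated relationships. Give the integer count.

3

The common causes are: flu incidence (to antibiotic prescribing rate via flu incidence → smoking prevalence → antibiotic prescribing rate; to screening uptake via flu incidence → obesity rate → air pollution index → thirty-day mortality → screening uptake); insurance coverage (to antibiotic prescribing rate via insurance coverage → smoking prevalence → antibiotic prescribing rate; to screening uptake via insurance coverage → air pollution index → thirty-day mortality → screening uptake); median household income (to antibiotic prescribing rate via median household income → smoking prevalence → antibiotic prescribing rate; to screening uptake via median household income → thirty-day mortality → screening uptake).
Every other variable lacks a causal path to at least one of antibiotic prescribing rate and screening uptake.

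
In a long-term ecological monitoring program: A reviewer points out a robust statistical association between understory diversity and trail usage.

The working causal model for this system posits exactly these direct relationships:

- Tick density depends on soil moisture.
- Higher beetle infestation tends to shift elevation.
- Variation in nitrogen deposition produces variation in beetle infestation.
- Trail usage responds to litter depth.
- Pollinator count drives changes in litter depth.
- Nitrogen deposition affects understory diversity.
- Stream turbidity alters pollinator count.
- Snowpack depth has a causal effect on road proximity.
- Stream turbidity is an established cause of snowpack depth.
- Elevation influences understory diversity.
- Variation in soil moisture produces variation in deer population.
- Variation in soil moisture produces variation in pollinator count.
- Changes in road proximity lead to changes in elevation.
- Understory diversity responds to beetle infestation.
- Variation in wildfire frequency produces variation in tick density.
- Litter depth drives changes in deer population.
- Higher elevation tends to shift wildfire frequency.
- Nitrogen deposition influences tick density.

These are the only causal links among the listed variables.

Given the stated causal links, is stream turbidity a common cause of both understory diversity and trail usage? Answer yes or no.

Stream turbidity has a causal path to understory diversity (stream turbidity → snowpack depth → road proximity → elevation → understory diversity) and to trail usage (stream turbidity → pollinator count → litter depth → trail usage), so it is a common cause of both — a confounder.

yes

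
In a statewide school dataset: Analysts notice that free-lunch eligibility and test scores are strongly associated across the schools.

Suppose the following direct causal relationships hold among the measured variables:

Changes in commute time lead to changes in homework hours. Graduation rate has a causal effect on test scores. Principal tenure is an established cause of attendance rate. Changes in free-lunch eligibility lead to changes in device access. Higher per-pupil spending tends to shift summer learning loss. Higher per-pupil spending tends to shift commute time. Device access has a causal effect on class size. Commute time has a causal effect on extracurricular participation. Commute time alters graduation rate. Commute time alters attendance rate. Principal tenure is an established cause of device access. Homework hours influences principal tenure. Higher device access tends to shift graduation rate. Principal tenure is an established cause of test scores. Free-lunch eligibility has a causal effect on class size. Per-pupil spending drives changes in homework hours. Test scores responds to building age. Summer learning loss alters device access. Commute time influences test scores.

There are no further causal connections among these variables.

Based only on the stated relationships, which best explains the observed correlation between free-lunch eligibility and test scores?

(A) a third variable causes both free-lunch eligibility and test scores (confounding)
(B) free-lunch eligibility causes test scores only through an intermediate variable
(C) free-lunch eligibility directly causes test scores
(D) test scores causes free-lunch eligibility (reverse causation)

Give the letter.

Free-lunch eligibility reaches test scores through free-lunch eligibility → device access → graduation rate → test scores — an indirect causal chain with no direct free-lunch eligibility → test scores link. No variable causes both free-lunch eligibility and test scores, so confounding is ruled out; the effect is mediated.

B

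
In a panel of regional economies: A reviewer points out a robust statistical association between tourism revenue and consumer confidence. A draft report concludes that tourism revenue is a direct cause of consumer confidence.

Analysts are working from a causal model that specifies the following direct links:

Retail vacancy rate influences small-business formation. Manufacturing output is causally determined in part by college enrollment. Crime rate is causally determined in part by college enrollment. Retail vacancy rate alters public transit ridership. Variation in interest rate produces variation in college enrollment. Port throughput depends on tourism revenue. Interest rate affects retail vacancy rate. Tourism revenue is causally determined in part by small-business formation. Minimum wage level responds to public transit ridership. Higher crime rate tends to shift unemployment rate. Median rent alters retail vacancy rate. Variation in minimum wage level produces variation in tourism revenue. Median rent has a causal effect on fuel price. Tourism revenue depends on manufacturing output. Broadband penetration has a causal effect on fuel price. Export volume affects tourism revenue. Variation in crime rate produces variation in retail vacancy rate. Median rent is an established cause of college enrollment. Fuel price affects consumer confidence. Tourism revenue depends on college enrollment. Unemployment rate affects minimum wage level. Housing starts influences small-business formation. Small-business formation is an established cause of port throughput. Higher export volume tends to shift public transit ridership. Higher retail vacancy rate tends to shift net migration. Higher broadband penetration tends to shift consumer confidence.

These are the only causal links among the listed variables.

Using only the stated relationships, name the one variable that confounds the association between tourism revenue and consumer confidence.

median rent

Median rent has a causal path to tourism revenue (median rent → college enrollment → tourism revenue) and a separate causal path to consumer confidence (median rent → fuel price → consumer confidence), so it is a common cause of both.
No stated relationship gives tourism revenue a causal route to consumer confidence, so the correlation is explained by the shared upstream cause rather than a direct effect.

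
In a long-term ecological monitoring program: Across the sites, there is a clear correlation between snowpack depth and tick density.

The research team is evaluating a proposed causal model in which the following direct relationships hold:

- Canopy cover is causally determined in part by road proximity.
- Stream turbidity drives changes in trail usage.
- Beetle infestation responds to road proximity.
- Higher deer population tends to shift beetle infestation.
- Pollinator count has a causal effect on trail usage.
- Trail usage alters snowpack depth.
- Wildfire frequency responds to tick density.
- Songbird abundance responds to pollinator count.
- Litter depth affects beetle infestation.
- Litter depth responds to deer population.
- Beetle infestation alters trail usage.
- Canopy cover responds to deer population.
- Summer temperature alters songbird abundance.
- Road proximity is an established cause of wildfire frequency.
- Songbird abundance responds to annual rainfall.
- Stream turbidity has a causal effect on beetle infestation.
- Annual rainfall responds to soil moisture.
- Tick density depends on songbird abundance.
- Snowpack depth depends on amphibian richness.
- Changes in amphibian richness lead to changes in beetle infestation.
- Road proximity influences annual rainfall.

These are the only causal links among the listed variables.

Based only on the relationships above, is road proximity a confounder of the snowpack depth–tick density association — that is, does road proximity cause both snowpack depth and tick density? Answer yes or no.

Road proximity has a causal path to snowpack depth (road proximity → beetle infestation → trail usage → snowpack depth) and to tick density (road proximity → annual rainfall → songbird abundance → tick density), so it is a common cause of both — a confounder.

yes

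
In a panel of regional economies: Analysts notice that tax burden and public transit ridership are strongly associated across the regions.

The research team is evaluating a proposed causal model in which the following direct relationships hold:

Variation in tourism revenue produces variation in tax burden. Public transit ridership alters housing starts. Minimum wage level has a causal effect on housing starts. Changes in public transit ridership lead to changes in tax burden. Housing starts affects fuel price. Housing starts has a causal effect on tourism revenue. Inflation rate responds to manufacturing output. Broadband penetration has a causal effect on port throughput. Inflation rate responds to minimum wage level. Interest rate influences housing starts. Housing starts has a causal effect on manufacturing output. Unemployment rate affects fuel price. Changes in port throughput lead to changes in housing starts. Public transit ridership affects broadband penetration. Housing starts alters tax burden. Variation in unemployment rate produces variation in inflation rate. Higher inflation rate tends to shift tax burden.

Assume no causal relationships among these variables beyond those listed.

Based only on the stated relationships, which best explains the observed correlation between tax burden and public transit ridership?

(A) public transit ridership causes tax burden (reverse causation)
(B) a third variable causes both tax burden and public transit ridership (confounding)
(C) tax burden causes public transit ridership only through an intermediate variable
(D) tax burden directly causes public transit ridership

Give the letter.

A

The stated link runs public transit ridership → tax burden; tax burden has no causal path to public transit ridership. No variable causes both, so confounding is ruled out. The correlation reflects reverse causation.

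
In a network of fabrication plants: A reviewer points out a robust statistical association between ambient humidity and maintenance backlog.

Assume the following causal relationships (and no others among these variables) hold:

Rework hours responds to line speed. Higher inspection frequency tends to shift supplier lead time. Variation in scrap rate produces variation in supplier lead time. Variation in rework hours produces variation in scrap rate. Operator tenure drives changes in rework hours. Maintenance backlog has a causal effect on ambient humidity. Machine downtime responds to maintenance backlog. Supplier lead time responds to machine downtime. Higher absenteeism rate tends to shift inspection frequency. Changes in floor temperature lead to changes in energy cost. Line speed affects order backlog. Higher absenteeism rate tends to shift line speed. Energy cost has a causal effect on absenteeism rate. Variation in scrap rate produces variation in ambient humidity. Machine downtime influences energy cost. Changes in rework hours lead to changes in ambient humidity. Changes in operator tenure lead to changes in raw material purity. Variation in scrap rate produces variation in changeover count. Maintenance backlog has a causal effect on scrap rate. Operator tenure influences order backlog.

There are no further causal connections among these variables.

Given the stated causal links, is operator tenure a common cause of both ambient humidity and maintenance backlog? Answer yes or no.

no

Operator tenure has no stated causal path to maintenance backlog. A confounder must cause both variables, so operator tenure does not qualify.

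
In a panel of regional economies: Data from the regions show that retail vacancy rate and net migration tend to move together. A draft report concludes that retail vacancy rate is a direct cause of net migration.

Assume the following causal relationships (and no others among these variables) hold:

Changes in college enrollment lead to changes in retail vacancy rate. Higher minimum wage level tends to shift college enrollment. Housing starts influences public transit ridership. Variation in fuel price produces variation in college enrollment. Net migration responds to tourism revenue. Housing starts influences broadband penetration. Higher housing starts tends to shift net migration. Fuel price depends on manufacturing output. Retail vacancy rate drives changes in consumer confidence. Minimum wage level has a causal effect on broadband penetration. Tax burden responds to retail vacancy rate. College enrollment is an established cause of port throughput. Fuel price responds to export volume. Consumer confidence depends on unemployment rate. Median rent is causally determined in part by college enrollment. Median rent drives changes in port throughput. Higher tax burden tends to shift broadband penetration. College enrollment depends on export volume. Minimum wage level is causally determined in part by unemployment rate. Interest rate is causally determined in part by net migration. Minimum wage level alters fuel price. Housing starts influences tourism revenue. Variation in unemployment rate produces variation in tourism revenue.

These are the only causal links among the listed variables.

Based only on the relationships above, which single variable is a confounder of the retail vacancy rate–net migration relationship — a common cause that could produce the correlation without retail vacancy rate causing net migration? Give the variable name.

unemployment rate

Unemployment rate has a causal path to retail vacancy rate (unemployment rate → minimum wage level → college enrollment → retail vacancy rate) and a separate causal path to net migration (unemployment rate → tourism revenue → net migration), so it is a common cause of both.
No stated relationship gives retail vacancy rate a causal route to net migration, so the correlation is explained by the shared upstream cause rather than a direct effect.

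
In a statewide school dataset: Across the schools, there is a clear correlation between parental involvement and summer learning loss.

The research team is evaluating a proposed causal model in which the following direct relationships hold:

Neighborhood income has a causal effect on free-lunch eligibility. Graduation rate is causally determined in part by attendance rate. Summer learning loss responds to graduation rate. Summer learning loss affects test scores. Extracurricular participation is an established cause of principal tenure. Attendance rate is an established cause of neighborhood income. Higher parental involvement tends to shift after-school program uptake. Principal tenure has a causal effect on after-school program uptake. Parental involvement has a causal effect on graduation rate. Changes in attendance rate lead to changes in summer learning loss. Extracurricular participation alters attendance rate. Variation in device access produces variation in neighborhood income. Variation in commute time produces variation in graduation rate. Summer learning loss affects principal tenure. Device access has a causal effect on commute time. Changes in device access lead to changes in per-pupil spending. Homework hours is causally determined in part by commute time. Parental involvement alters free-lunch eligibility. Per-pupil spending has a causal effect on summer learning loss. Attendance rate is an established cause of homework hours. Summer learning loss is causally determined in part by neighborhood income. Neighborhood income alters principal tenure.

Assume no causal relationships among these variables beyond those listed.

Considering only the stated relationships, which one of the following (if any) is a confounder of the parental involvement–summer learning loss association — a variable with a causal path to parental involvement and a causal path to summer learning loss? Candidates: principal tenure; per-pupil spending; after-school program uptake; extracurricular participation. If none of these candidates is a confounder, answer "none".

None of the listed candidates has causal paths to both parental involvement and summer learning loss in the stated relationships, so none is a common cause.

none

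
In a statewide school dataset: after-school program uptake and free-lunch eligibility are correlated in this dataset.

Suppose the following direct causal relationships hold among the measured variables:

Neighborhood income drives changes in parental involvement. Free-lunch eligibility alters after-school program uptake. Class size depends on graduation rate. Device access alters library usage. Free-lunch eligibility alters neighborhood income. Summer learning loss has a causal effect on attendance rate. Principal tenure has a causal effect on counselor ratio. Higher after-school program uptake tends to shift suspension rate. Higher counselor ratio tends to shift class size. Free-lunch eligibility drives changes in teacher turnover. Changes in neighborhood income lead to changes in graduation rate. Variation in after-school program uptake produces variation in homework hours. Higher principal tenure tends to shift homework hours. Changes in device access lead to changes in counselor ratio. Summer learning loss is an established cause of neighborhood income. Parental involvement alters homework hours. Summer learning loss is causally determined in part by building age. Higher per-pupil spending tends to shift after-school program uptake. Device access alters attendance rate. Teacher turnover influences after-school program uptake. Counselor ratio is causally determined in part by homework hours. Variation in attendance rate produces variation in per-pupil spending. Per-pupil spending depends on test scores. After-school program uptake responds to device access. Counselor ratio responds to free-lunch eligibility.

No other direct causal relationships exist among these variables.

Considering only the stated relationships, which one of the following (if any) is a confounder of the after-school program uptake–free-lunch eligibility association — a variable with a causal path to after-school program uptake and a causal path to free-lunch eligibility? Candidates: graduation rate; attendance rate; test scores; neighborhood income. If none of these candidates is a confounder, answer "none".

none

None of the listed candidates has causal paths to both after-school program uptake and free-lunch eligibility in the stated relationships, so none is a common cause.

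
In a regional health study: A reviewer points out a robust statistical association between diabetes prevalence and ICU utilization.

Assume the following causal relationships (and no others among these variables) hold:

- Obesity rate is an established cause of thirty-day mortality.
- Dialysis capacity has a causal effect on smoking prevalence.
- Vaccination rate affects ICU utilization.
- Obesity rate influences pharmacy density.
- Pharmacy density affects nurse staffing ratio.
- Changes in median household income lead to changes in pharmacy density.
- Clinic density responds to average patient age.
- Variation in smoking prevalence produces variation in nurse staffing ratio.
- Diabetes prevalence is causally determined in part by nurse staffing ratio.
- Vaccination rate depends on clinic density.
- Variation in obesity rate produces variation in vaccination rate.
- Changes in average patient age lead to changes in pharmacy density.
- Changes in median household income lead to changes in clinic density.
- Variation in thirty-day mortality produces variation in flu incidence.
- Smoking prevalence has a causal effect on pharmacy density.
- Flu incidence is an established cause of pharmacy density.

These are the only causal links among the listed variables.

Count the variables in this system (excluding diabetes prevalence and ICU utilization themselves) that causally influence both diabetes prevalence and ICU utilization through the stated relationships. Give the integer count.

3

The common causes are: average patient age (to diabetes prevalence via average patient age → pharmacy density → nurse staffing ratio → diabetes prevalence; to ICU utilization via average patient age → clinic density → vaccination rate → ICU utilization); median household income (to diabetes prevalence via median household income → pharmacy density → nurse staffing ratio → diabetes prevalence; to ICU utilization via median household income → clinic density → vaccination rate → ICU utilization); obesity rate (to diabetes prevalence via obesity rate → pharmacy density → nurse staffing ratio → diabetes prevalence; to ICU utilization via obesity rate → vaccination rate → ICU utilization).
Every other variable lacks a causal path to at least one of diabetes prevalence and ICU utilization.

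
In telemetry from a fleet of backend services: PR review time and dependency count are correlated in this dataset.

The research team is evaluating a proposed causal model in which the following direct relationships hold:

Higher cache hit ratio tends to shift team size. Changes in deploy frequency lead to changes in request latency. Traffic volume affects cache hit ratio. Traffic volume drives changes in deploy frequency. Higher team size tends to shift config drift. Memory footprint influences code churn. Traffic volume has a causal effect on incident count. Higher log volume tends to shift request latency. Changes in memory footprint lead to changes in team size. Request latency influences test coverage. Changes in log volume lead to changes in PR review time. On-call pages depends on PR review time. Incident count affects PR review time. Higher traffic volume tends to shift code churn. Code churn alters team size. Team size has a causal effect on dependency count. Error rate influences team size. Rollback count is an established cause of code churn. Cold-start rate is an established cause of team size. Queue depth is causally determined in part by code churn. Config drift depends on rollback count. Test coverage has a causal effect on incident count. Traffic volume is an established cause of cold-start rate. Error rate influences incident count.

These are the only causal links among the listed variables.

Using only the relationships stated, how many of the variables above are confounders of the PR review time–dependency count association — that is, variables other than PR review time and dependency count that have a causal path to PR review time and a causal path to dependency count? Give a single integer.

The common causes are: error rate (to PR review time via error rate → incident count → PR review time; to dependency count via error rate → team size → dependency count); traffic volume (to PR review time via traffic volume → incident count → PR review time; to dependency count via traffic volume → code churn → team size → dependency count).
Every other variable lacks a causal path to at least one of PR review time and dependency count.

2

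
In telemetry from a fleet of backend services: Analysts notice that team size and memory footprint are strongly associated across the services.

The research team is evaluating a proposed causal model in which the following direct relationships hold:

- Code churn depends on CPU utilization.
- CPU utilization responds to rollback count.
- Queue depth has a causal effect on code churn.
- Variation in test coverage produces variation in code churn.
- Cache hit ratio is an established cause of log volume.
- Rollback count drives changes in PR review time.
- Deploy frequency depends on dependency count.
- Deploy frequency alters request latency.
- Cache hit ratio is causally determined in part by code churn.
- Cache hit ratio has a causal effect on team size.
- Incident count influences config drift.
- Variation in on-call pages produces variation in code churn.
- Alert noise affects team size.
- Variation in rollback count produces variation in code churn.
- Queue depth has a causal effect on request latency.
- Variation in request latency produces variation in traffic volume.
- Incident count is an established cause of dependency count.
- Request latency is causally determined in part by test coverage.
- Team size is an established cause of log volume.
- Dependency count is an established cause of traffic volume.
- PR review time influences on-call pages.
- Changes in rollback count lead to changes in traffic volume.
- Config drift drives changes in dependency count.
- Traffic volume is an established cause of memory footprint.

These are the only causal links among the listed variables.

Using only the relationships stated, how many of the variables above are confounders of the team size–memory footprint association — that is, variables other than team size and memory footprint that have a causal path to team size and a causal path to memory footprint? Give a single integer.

3

The common causes are: queue depth (to team size via queue depth → code churn → cache hit ratio → team size; to memory footprint via queue depth → request latency → traffic volume → memory footprint); rollback count (to team size via rollback count → code churn → cache hit ratio → team size; to memory footprint via rollback count → traffic volume → memory footprint); test coverage (to team size via test coverage → code churn → cache hit ratio → team size; to memory footprint via test coverage → request latency → traffic volume → memory footprint).
Every other variable lacks a causal path to at least one of team size and memory footprint.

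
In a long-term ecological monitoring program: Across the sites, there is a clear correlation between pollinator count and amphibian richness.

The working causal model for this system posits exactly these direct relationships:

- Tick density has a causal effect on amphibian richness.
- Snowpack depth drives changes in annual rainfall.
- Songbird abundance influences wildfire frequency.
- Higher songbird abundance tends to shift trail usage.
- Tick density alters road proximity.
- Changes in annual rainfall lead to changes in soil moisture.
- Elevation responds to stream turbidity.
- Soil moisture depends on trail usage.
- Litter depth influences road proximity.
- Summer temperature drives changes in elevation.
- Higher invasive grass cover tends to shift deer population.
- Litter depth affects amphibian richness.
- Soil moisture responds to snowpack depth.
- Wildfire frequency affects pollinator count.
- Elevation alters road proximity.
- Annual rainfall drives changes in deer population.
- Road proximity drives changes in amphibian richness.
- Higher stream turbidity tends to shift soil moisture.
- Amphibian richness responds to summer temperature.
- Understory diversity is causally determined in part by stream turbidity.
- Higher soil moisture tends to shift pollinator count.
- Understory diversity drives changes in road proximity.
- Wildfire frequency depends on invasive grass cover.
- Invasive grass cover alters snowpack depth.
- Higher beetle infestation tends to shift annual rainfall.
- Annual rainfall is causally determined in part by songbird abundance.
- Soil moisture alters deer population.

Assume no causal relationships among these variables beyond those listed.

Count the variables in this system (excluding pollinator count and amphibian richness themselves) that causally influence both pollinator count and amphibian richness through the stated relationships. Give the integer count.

The common causes are: stream turbidity (to pollinator count via stream turbidity → soil moisture → pollinator count; to amphibian richness via stream turbidity → elevation → road proximity → amphibian richness).
Every other variable lacks a causal path to at least one of pollinator count and amphibian richness.

1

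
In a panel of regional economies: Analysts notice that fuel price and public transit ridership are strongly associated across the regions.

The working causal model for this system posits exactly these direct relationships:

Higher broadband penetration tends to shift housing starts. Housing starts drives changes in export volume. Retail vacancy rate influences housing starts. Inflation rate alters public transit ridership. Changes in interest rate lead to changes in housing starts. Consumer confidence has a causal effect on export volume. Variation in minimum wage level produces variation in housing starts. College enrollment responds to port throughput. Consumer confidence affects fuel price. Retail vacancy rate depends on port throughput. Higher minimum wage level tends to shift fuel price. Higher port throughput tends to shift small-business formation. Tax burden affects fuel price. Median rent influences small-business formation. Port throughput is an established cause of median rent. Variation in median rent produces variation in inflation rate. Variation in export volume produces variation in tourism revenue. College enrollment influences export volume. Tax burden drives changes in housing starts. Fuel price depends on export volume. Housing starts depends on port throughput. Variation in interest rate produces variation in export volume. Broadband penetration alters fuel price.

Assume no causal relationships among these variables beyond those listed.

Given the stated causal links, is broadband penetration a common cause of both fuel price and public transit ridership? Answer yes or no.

Broadband penetration has no stated causal path to public transit ridership. A confounder must cause both variables, so broadband penetration does not qualify.

no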